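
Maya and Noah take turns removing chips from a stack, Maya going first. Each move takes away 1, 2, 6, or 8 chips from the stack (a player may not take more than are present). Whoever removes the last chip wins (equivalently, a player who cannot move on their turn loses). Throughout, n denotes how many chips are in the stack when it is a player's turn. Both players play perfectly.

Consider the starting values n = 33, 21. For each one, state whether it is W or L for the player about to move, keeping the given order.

Classify positions by backward induction: terminal positions (no move available) are L. From any other position, the mover wins iff some move reaches an L.
n=0: no move → L
n=1: →0(L), so W
n=2: →0(L), so W
n=3: →2(W), 1(W) — all W, so L
n=4: →3(L), so W
n=5: →3(L), so W
n=6: →0(L), so W
n=7: →6(W), 5(W), 1(W) — all W, so L
n=8: →7(L), so W
n=9: →7(L), so W
n=10: →9(W), 8(W), 4(W), 2(W) — all W, so L
n=11: →10(L), so W
n=12: →10(L), so W
n=13: →7(L), so W
n=14: →13(W), 12(W), 8(W), 6(W) — all W, so L
n=15: →14(L), so W
n=16: →14(L), so W
n=17: →16(W), 15(W), 11(W), 9(W) — all W, so L
n=18: →17(L), so W
n=19: →17(L), so W
n=20: →14(L), so W
n=21: →20(W), 19(W), 15(W), 13(W) — all W, so L
n=22: →21(L), so W
n=23: →21(L), so W
n=24: →23(W), 22(W), 18(W), 16(W) — all W, so L
n=25: →24(L), so W
n=26: →24(L), so W
n=27: →21(L), so W
n=28: →27(W), 26(W), 22(W), 20(W) — all W, so L
n=29: →28(L), so W
n=30: →28(L), so W
n=31: →30(W), 29(W), 25(W), 23(W) — all W, so L
n=32: →31(L), so W
n=33: →31(L), so W

33: W, 21: L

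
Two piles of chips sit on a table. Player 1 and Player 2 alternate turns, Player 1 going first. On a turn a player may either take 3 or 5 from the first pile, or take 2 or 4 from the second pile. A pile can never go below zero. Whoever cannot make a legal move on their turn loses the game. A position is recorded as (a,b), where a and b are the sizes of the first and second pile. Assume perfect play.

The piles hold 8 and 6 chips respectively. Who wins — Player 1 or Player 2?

Classify positions by backward induction: terminal positions (no move available) are L. From any other position, the mover wins iff some move reaches an L.
No move ever increases a pile, so every position that can arise here has a ≤ 8 and b ≤ 6; it is enough to label the cells with 0 ≤ a ≤ 8 and 0 ≤ b ≤ 6.
Every move lowers a or b (never raises either), so fill the grid row by row in increasing a, and left to right within a row: each cell's successors are then already labelled.
      b=0  b=1  b=2  b=3  b=4  b=5  b=6
a=0:    L    L    W    W    W    W    L
a=1:    L    L    W    W    W    W    L
a=2:    L    L    W    W    W    W    L
a=3:    W    W    L    L    W    W    W
a=4:    W    W    L    L    W    W    W
a=5:    W    W    L    L    W    W    W
a=6:    W    W    W    W    L    L    W
a=7:    W    W    W    W    L    L    W
a=8:    L    L    W    W    W    W    L
Cells with no legal move (terminal, hence L): (0,0), (0,1), (1,0), (1,1), (2,0), (2,1).
The remaining L cells, each justified by listing all of its moves:
(0,6): →(0,4)(W), (0,2)(W) — all W, so L
(1,6): →(1,4)(W), (1,2)(W) — all W, so L
(2,6): →(2,4)(W), (2,2)(W) — all W, so L
(3,2): →(0,2)(W), (3,0)(W) — all W, so L
(3,3): →(0,3)(W), (3,1)(W) — all W, so L
(4,2): →(1,2)(W), (4,0)(W) — all W, so L
(4,3): →(1,3)(W), (4,1)(W) — all W, so L
(5,2): →(2,2)(W), (0,2)(W), (5,0)(W) — all W, so L
(5,3): →(2,3)(W), (0,3)(W), (5,1)(W) — all W, so L
(6,4): →(3,4)(W), (1,4)(W), (6,2)(W), (6,0)(W) — all W, so L
(6,5): →(3,5)(W), (1,5)(W), (6,3)(W), (6,1)(W) — all W, so L
(7,4): →(4,4)(W), (2,4)(W), (7,2)(W), (7,0)(W) — all W, so L
(7,5): →(4,5)(W), (2,5)(W), (7,3)(W), (7,1)(W) — all W, so L
(8,0): →(5,0)(W), (3,0)(W) — all W, so L
(8,1): →(5,1)(W), (3,1)(W) — all W, so L
(8,6): →(5,6)(W), (3,6)(W), (8,4)(W), (8,2)(W) — all W, so L
Every other cell has at least one move into one of the L cells above, so it is W.
Every move from (8,6) reaches a W position, so the mover loses.

Player 2 wins.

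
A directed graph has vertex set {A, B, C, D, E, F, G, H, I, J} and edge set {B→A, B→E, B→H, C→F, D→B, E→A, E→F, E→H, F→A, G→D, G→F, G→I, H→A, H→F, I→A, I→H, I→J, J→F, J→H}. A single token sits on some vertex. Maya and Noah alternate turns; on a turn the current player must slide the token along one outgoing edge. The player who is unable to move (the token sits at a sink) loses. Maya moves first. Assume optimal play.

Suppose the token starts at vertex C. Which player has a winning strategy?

Noah wins.

Use the standard recursion: the mover loses at a terminal position; elsewhere, the mover wins exactly when some move hands the opponent an L position.
Every edge goes from a vertex to one that appears earlier in the order A, F, H, J, I, E, B, D, C, G, so processing vertices in that order labels each vertex after all of its successors.
A: no outgoing edge → L
F: can move to A, which is L ⇒ W
H: can move to A, which is L ⇒ W
J: moves to H(W), F(W); every one is W ⇒ L
I: can move to J, which is L ⇒ W
E: can move to A, which is L ⇒ W
B: can move to A, which is L ⇒ W
D: the only move is to B(W), a W ⇒ L
C: the only move is to F(W), a W ⇒ L
G: can move to D, which is L ⇒ W
Every move from C reaches a W position, so the mover loses.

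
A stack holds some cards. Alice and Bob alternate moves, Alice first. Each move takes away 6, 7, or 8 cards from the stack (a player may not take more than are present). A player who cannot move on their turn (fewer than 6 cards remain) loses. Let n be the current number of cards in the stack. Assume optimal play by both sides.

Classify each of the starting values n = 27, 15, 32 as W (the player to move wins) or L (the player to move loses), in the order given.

27: W, 15: L, 32: L

Use the standard recursion: the mover loses at a terminal position; elsewhere, the mover wins exactly when some move hands the opponent an L position.
n=0: no move → L
n=1: no move → L
n=2: no move → L
n=3: no move → L
n=4: no move → L
n=5: no move → L
n=6: can move to 0, which is L ⇒ W
n=7: can move to 1, which is L ⇒ W
n=8: can move to 2, which is L ⇒ W
n=9: can move to 3, which is L ⇒ W
n=10: can move to 4, which is L ⇒ W
n=11: can move to 5, which is L ⇒ W
n=12: can move to 5, which is L ⇒ W
n=13: can move to 5, which is L ⇒ W
n=14: moves to 8(W), 7(W), 6(W); every one is W ⇒ L
n=15: moves to 9(W), 8(W), 7(W); every one is W ⇒ L
n=16: moves to 10(W), 9(W), 8(W); every one is W ⇒ L
n=17: moves to 11(W), 10(W), 9(W); every one is W ⇒ L
n=18: moves to 12(W), 11(W), 10(W); every one is W ⇒ L
n=19: moves to 13(W), 12(W), 11(W); every one is W ⇒ L
n=20: can move to 14, which is L ⇒ W
n=21: can move to 15, which is L ⇒ W
n=22: can move to 16, which is L ⇒ W
n=23: can move to 17, which is L ⇒ W
n=24: can move to 18, which is L ⇒ W
n=25: can move to 19, which is L ⇒ W
n=26: can move to 19, which is L ⇒ W
n=27: can move to 19, which is L ⇒ W
n=28: moves to 22(W), 21(W), 20(W); every one is W ⇒ L
n=29: moves to 23(W), 22(W), 21(W); every one is W ⇒ L
n=30: moves to 24(W), 23(W), 22(W); every one is W ⇒ L
n=31: moves to 25(W), 24(W), 23(W); every one is W ⇒ L
n=32: moves to 26(W), 25(W), 24(W); every one is W ⇒ L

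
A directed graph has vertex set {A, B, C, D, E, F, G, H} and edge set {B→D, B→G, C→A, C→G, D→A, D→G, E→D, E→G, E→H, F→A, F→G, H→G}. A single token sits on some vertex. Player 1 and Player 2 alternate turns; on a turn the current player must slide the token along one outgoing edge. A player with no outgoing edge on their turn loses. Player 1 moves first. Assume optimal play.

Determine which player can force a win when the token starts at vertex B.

Player 1 wins.

Label each position W (a win for the player to move) or L (a loss). A position with no legal move is L; any other position is W exactly when some move reaches an L, and L when every move reaches a W.
Every edge goes from a vertex to one that appears earlier in the order A, G, D, F, C, H, B, E, so processing vertices in that order labels each vertex after all of its successors.
A: no outgoing edge → L
G: no outgoing edge → L
D: can move to G, which is L ⇒ W
F: can move to G, which is L ⇒ W
C: can move to G, which is L ⇒ W
H: can move to G, which is L ⇒ W
B: can move to G, which is L ⇒ W
E: can move to G, which is L ⇒ W
The starting position B is W: Player 1 should move to G, handing over an L position.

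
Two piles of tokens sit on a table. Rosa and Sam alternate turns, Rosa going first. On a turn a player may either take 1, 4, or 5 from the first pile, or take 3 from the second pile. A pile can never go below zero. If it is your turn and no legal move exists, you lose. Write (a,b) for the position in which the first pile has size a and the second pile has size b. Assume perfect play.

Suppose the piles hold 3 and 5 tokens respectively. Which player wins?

Classify positions by backward induction: terminal positions (no move available) are L. From any other position, the mover wins iff some move reaches an L.
No move ever increases a pile, so every position that can arise here has a ≤ 3 and b ≤ 5; it is enough to label the cells with 0 ≤ a ≤ 3 and 0 ≤ b ≤ 5.
Every move lowers a or b (never raises either), so fill the grid row by row in increasing a, and left to right within a row: each cell's successors are then already labelled.
      b=0  b=1  b=2  b=3  b=4  b=5
a=0:    L    L    L    W    W    W
a=1:    W    W    W    L    L    L
a=2:    L    L    L    W    W    W
a=3:    W    W    W    L    L    L
Cells with no legal move (terminal, hence L): (0,0), (0,1), (0,2).
The remaining L cells, each justified by listing all of its moves:
(1,3): →(0,3)(W), (1,0)(W) — all W, so L
(1,4): →(0,4)(W), (1,1)(W) — all W, so L
(1,5): →(0,5)(W), (1,2)(W) — all W, so L
(2,0): →(1,0)(W) only, which is W, so L
(2,1): →(1,1)(W) only, which is W, so L
(2,2): →(1,2)(W) only, which is W, so L
(3,3): →(2,3)(W), (3,0)(W) — all W, so L
(3,4): →(2,4)(W), (3,1)(W) — all W, so L
(3,5): →(2,5)(W), (3,2)(W) — all W, so L
Every other cell has at least one move into one of the L cells above, so it is W.
The starting position (3,5) is L: whatever Rosa does, the opponent receives a W position.

Sam wins.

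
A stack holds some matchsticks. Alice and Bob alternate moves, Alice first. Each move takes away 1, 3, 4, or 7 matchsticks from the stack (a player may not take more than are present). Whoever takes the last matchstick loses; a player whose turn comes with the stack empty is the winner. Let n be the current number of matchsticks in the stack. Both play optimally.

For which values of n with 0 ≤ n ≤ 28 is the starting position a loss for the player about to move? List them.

1, 3, 9, 11, 17, 19, 25, 27

Build the W/L table. Terminal = W. A non-terminal position is W if it has a move to some L; otherwise it is L.
n=0: no move; the opponent has just taken the last matchstick and therefore loses → W
n=1: →0(W) only, which is W, so L
n=2: →1(L), so W
n=3: →2(W), 0(W) — all W, so L
n=4: →3(L), so W
n=5: →1(L), so W
n=6: →3(L), so W
n=7: →3(L), so W
n=8: →1(L), so W
n=9: →8(W), 6(W), 5(W), 2(W) — all W, so L
n=10: →9(L), so W
n=11: →10(W), 8(W), 7(W), 4(W) — all W, so L
n=12: →11(L), so W
n=13: →9(L), so W
n=14: →11(L), so W
n=15: →11(L), so W
n=16: →9(L), so W
n=17: →16(W), 14(W), 13(W), 10(W) — all W, so L
n=18: →17(L), so W
n=19: →18(W), 16(W), 15(W), 12(W) — all W, so L
n=20: →19(L), so W
n=21: →17(L), so W
n=22: →19(L), so W
n=23: →19(L), so W
n=24: →17(L), so W
n=25: →24(W), 22(W), 21(W), 18(W) — all W, so L
n=26: →25(L), so W
n=27: →26(W), 24(W), 23(W), 20(W) — all W, so L
n=28: →27(L), so W
Reading off the rows marked L gives the requested list; there are 8 such values of n.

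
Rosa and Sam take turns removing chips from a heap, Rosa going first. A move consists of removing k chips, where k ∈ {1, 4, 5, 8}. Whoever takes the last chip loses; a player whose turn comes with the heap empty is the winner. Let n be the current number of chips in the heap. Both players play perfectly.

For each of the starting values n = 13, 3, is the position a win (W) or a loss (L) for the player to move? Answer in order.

Build the W/L table. Terminal = W. A non-terminal position is W if it has a move to some L; otherwise it is L.
n=0: no move; the opponent has just taken the last chip and therefore loses → W
n=1: the only move is to 0(W), a W ⇒ L
n=2: can move to 1, which is L ⇒ W
n=3: the only move is to 2(W), a W ⇒ L
n=4: can move to 3, which is L ⇒ W
n=5: can move to 1, which is L ⇒ W
n=6: can move to 1, which is L ⇒ W
n=7: can move to 3, which is L ⇒ W
n=8: can move to 3, which is L ⇒ W
n=9: can move to 1, which is L ⇒ W
n=10: moves to 9(W), 6(W), 5(W), 2(W); every one is W ⇒ L
n=11: can move to 10, which is L ⇒ W
n=12: moves to 11(W), 8(W), 7(W), 4(W); every one is W ⇒ L
n=13: can move to 12, which is L ⇒ W

13: W, 3: L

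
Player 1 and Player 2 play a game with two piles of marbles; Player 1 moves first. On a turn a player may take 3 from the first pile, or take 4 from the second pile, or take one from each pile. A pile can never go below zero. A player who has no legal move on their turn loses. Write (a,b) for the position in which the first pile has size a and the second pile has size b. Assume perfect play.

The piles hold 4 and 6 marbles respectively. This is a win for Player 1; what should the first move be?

Move to (1,6).

Use the standard recursion: the mover loses at a terminal position; elsewhere, the mover wins exactly when some move hands the opponent an L position.
No move ever increases a pile, so every position that can arise here has a ≤ 4 and b ≤ 6; it is enough to label the cells with 0 ≤ a ≤ 4 and 0 ≤ b ≤ 6.
Every move lowers a or b (never raises either), so fill the grid row by row in increasing a, and left to right within a row: each cell's successors are then already labelled.
      b=0  b=1  b=2  b=3  b=4  b=5  b=6
a=0:    L    L    L    L    W    W    W
a=1:    L    W    W    W    W    L    L
a=2:    L    W    L    L    W    L    W
a=3:    W    W    W    W    W    L    W
a=4:    W    L    L    L    L    W    W
Cells with no legal move (terminal, hence L): (0,0), (0,1), (0,2), (0,3), (1,0), (2,0).
The remaining L cells, each justified by listing all of its moves:
(1,5): moves to (1,1)(W), (0,4)(W); every one is W ⇒ L
(1,6): moves to (1,2)(W), (0,5)(W); every one is W ⇒ L
(2,2): the only move is to (1,1)(W), a W ⇒ L
(2,3): the only move is to (1,2)(W), a W ⇒ L
(2,5): moves to (2,1)(W), (1,4)(W); every one is W ⇒ L
(3,5): moves to (0,5)(W), (3,1)(W), (2,4)(W); every one is W ⇒ L
(4,1): moves to (1,1)(W), (3,0)(W); every one is W ⇒ L
(4,2): moves to (1,2)(W), (3,1)(W); every one is W ⇒ L
(4,3): moves to (1,3)(W), (3,2)(W); every one is W ⇒ L
(4,4): moves to (1,4)(W), (4,0)(W), (3,3)(W); every one is W ⇒ L
Every other cell has at least one move into one of the L cells above, so it is W.
From (4,6), the L positions reachable in one move are: (1,6), (4,2), (3,5). Any move reaching one of these is winning.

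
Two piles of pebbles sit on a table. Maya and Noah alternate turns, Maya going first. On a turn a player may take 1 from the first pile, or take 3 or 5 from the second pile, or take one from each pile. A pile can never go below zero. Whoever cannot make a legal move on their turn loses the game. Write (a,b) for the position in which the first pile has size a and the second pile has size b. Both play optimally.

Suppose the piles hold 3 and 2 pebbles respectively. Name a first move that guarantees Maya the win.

Work bottom-up. With no move the player to move loses. Otherwise the position is W if at least one move leads to an L position for the opponent, and L if every move leads to a W.
No move ever increases a pile, so every position that can arise here has a ≤ 3 and b ≤ 2; it is enough to label the cells with 0 ≤ a ≤ 3 and 0 ≤ b ≤ 2.
Every move lowers a or b (never raises either), so fill the grid row by row in increasing a, and left to right within a row: each cell's successors are then already labelled.
      b=0  b=1  b=2
a=0:    L    L    L
a=1:    W    W    W
a=2:    L    L    L
a=3:    W    W    W
Cells with no legal move (terminal, hence L): (0,0), (0,1), (0,2).
The remaining L cells, each justified by listing all of its moves:
(2,0): only reaches (1,0)(W), which is W → L
(2,1): only reaches (1,1)(W), (1,0)(W), all W → L
(2,2): only reaches (1,2)(W), (1,1)(W), all W → L
Every other cell has at least one move into one of the L cells above, so it is W.
From (3,2), the L positions reachable in one move are: (2,2), (2,1). Any move reaching one of these is winning.

Move to (2,2).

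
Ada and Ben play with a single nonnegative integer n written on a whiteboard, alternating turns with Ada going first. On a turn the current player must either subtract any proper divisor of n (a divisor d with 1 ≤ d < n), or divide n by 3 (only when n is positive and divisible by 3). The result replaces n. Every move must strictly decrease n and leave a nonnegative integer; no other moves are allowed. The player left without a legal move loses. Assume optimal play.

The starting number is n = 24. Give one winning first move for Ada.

Move to 23.

Build the W/L table. Terminal = L. A non-terminal position is W if it has a move to some L; otherwise it is L.
n=0: no move → L
n=1: no move → L
n=2: can move to 1, which is L ⇒ W
n=3: can move to 1, which is L ⇒ W
n=4: moves to 2(W), 3(W); every one is W ⇒ L
n=5: can move to 4, which is L ⇒ W
n=6: can move to 4, which is L ⇒ W
n=7: the only move is to 6(W), a W ⇒ L
n=8: can move to 4, which is L ⇒ W
n=9: moves to 3(W), 6(W), 8(W); every one is W ⇒ L
n=10: can move to 9, which is L ⇒ W
n=11: the only move is to 10(W), a W ⇒ L
n=12: can move to 4, which is L ⇒ W
n=13: the only move is to 12(W), a W ⇒ L
n=14: can move to 7, which is L ⇒ W
n=15: moves to 5(W), 10(W), 12(W), 14(W); every one is W ⇒ L
n=16: can move to 15, which is L ⇒ W
n=17: the only move is to 16(W), a W ⇒ L
n=18: can move to 9, which is L ⇒ W
n=19: the only move is to 18(W), a W ⇒ L
n=20: can move to 15, which is L ⇒ W
n=21: can move to 7, which is L ⇒ W
n=22: can move to 11, which is L ⇒ W
n=23: the only move is to 22(W), a W ⇒ L
n=24: can move to 23, which is L ⇒ W
From 24, the L positions reachable in one move are: 23.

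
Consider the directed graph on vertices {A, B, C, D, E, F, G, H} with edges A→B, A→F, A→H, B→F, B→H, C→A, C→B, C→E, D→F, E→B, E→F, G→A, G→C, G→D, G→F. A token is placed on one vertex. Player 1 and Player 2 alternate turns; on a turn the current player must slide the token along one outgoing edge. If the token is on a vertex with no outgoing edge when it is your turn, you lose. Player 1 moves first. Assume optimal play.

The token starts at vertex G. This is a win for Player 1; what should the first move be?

Move to C.

Classify positions by backward induction: terminal positions (no move available) are L. From any other position, the mover wins iff some move reaches an L.
Every edge goes from a vertex to one that appears earlier in the order F, H, B, A, D, E, C, G, so processing vertices in that order labels each vertex after all of its successors.
F: no outgoing edge → L
H: no outgoing edge → L
B: can move to H, which is L ⇒ W
A: can move to H, which is L ⇒ W
D: can move to F, which is L ⇒ W
E: can move to F, which is L ⇒ W
C: moves to E(W), A(W), B(W); every one is W ⇒ L
G: can move to C, which is L ⇒ W
From G, the L positions reachable in one move are: C, F. Any move reaching one of these is winning.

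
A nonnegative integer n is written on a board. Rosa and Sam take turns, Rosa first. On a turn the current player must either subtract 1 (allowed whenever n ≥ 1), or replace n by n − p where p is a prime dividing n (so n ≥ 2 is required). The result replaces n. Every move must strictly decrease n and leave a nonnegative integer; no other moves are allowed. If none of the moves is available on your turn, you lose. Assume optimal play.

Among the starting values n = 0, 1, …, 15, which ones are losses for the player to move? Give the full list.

0, 4, 8, 12

Classify positions by backward induction: terminal positions (no move available) are L. From any other position, the mover wins iff some move reaches an L.
n=0: no move → L
n=1: reaches L-position 0 → W
n=2: reaches L-position 0 → W
n=3: reaches L-position 0 → W
n=4: only reaches 2(W), 3(W), all W → L
n=5: reaches L-position 0 → W
n=6: reaches L-position 4 → W
n=7: reaches L-position 0 → W
n=8: only reaches 6(W), 7(W), all W → L
n=9: reaches L-position 8 → W
n=10: reaches L-position 8 → W
n=11: reaches L-position 0 → W
n=12: only reaches 9(W), 10(W), 11(W), all W → L
n=13: reaches L-position 0 → W
n=14: reaches L-position 12 → W
n=15: reaches L-position 12 → W
Reading off the rows marked L gives the requested list; there are 4 such values of n.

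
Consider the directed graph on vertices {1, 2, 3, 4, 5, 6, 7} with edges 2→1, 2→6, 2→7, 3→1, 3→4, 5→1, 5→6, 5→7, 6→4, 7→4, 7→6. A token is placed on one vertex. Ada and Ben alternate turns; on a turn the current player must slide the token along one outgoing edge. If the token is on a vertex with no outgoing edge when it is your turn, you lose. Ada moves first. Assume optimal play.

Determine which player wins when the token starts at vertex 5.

Build the W/L table. Terminal = L. A non-terminal position is W if it has a move to some L; otherwise it is L.
Every edge goes from a vertex to one that appears earlier in the order 4, 1, 6, 7, 5, 3, 2, so processing vertices in that order labels each vertex after all of its successors.
4: no outgoing edge → L
1: no outgoing edge → L
6: W (go to 4, an L position)
7: W (go to 4, an L position)
5: W (go to 1, an L position)
3: W (go to 1, an L position)
2: W (go to 1, an L position)
The starting position 5 is W: Ada should move to 1, handing over an L position.

Ada wins.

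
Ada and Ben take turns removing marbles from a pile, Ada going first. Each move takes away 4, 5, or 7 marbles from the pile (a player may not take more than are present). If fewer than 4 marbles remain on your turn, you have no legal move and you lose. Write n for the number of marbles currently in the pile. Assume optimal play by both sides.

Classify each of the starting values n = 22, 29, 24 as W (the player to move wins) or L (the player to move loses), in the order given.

Work bottom-up. With no move the player to move loses. Otherwise the position is W if at least one move leads to an L position for the opponent, and L if every move leads to a W.
n=0: no move → L
n=1: no move → L
n=2: no move → L
n=3: no move → L
n=4: W (go to 0, an L position)
n=5: W (go to 1, an L position)
n=6: W (go to 2, an L position)
n=7: W (go to 3, an L position)
n=8: W (go to 3, an L position)
n=9: W (go to 2, an L position)
n=10: W (go to 3, an L position)
n=11: L (options 7(W), 6(W), 4(W) are all W)
n=12: L (options 8(W), 7(W), 5(W) are all W)
n=13: L (options 9(W), 8(W), 6(W) are all W)
n=14: L (options 10(W), 9(W), 7(W) are all W)
n=15: W (go to 11, an L position)
n=16: W (go to 12, an L position)
n=17: W (go to 13, an L position)
n=18: W (go to 14, an L position)
n=19: W (go to 14, an L position)
n=20: W (go to 13, an L position)
n=21: W (go to 14, an L position)
n=22: L (options 18(W), 17(W), 15(W) are all W)
n=23: L (options 19(W), 18(W), 16(W) are all W)
n=24: L (options 20(W), 19(W), 17(W) are all W)
n=25: L (options 21(W), 20(W), 18(W) are all W)
n=26: W (go to 22, an L position)
n=27: W (go to 23, an L position)
n=28: W (go to 24, an L position)
n=29: W (go to 25, an L position)

22: L, 29: W, 24: L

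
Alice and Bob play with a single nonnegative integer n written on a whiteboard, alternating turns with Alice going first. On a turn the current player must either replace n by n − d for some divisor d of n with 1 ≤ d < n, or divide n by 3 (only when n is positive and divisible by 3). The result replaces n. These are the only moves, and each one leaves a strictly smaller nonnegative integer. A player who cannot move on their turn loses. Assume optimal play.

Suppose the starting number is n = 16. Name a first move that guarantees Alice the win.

Move to 15.

Use the standard recursion: the mover loses at a terminal position; elsewhere, the mover wins exactly when some move hands the opponent an L position.
n=0: no move → L
n=1: no move → L
n=2: →1(L), so W
n=3: →1(L), so W
n=4: →2(W), 3(W) — all W, so L
n=5: →4(L), so W
n=6: →4(L), so W
n=7: →6(W) only, which is W, so L
n=8: →4(L), so W
n=9: →3(W), 6(W), 8(W) — all W, so L
n=10: →9(L), so W
n=11: →10(W) only, which is W, so L
n=12: →4(L), so W
n=13: →12(W) only, which is W, so L
n=14: →7(L), so W
n=15: →5(W), 10(W), 12(W), 14(W) — all W, so L
n=16: →15(L), so W
From 16, the L positions reachable in one move are: 15.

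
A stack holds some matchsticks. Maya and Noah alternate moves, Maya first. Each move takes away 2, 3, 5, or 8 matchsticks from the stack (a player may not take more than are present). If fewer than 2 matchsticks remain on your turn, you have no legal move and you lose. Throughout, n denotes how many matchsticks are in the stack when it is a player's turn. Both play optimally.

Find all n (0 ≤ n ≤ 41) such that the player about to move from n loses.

0, 1, 7, 11, 17, 18, 24, 28, 34, 35, 41

Positions with no move are L. A position that does have a move is losing for the player to move precisely when every available move leads to a winning position for the opponent. Fill in the labels:
n=0: no move → L
n=1: no move → L
n=2: can move to 0, which is L ⇒ W
n=3: can move to 1, which is L ⇒ W
n=4: can move to 1, which is L ⇒ W
n=5: can move to 0, which is L ⇒ W
n=6: can move to 1, which is L ⇒ W
n=7: moves to 5(W), 4(W), 2(W); every one is W ⇒ L
n=8: can move to 0, which is L ⇒ W
n=9: can move to 7, which is L ⇒ W
n=10: can move to 7, which is L ⇒ W
n=11: moves to 9(W), 8(W), 6(W), 3(W); every one is W ⇒ L
n=12: can move to 7, which is L ⇒ W
n=13: can move to 11, which is L ⇒ W
n=14: can move to 11, which is L ⇒ W
n=15: can move to 7, which is L ⇒ W
n=16: can move to 11, which is L ⇒ W
n=17: moves to 15(W), 14(W), 12(W), 9(W); every one is W ⇒ L
n=18: moves to 16(W), 15(W), 13(W), 10(W); every one is W ⇒ L
n=19: can move to 17, which is L ⇒ W
n=20: can move to 18, which is L ⇒ W
n=21: can move to 18, which is L ⇒ W
n=22: can move to 17, which is L ⇒ W
n=23: can move to 18, which is L ⇒ W
n=24: moves to 22(W), 21(W), 19(W), 16(W); every one is W ⇒ L
n=25: can move to 17, which is L ⇒ W
n=26: can move to 24, which is L ⇒ W
n=27: can move to 24, which is L ⇒ W
n=28: moves to 26(W), 25(W), 23(W), 20(W); every one is W ⇒ L
n=29: can move to 24, which is L ⇒ W
n=30: can move to 28, which is L ⇒ W
n=31: can move to 28, which is L ⇒ W
n=32: can move to 24, which is L ⇒ W
n=33: can move to 28, which is L ⇒ W
n=34: moves to 32(W), 31(W), 29(W), 26(W); every one is W ⇒ L
n=35: moves to 33(W), 32(W), 30(W), 27(W); every one is W ⇒ L
n=36: can move to 34, which is L ⇒ W
n=37: can move to 35, which is L ⇒ W
n=38: can move to 35, which is L ⇒ W
n=39: can move to 34, which is L ⇒ W
n=40: can move to 35, which is L ⇒ W
n=41: moves to 39(W), 38(W), 36(W), 33(W); every one is W ⇒ L
Reading off the rows marked L gives the requested list; there are 11 such values of n.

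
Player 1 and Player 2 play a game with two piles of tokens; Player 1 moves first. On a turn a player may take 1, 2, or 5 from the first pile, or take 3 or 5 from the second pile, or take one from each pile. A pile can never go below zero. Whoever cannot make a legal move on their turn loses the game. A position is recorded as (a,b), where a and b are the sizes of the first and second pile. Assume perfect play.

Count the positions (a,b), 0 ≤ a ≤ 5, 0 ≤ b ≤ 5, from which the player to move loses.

Classify positions by backward induction: terminal positions (no move available) are L. From any other position, the mover wins iff some move reaches an L.
Every move lowers a or b (never raises either), so fill the grid row by row in increasing a, and left to right within a row: each cell's successors are then already labelled.
      b=0  b=1  b=2  b=3  b=4  b=5
a=0:    L    L    L    W    W    W
a=1:    W    W    W    W    L    L
a=2:    W    W    W    L    W    W
a=3:    L    L    L    W    W    W
a=4:    W    W    W    W    L    L
a=5:    W    W    W    L    W    W
Cells with no legal move (terminal, hence L): (0,0), (0,1), (0,2).
The remaining L cells, each justified by listing all of its moves:
(1,4): moves to (0,4)(W), (1,1)(W), (0,3)(W); every one is W ⇒ L
(1,5): moves to (0,5)(W), (1,2)(W), (1,0)(W), (0,4)(W); every one is W ⇒ L
(2,3): moves to (1,3)(W), (0,3)(W), (2,0)(W), (1,2)(W); every one is W ⇒ L
(3,0): moves to (2,0)(W), (1,0)(W); every one is W ⇒ L
(3,1): moves to (2,1)(W), (1,1)(W), (2,0)(W); every one is W ⇒ L
(3,2): moves to (2,2)(W), (1,2)(W), (2,1)(W); every one is W ⇒ L
(4,4): moves to (3,4)(W), (2,4)(W), (4,1)(W), (3,3)(W); every one is W ⇒ L
(4,5): moves to (3,5)(W), (2,5)(W), (4,2)(W), (4,0)(W), (3,4)(W); every one is W ⇒ L
(5,3): moves to (4,3)(W), (3,3)(W), (0,3)(W), (5,0)(W), (4,2)(W); every one is W ⇒ L
Every other cell has at least one move into one of the L cells above, so it is W.
L cells per row: a=0: 3, a=1: 2, a=2: 1, a=3: 3, a=4: 2, a=5: 1; total 12.

12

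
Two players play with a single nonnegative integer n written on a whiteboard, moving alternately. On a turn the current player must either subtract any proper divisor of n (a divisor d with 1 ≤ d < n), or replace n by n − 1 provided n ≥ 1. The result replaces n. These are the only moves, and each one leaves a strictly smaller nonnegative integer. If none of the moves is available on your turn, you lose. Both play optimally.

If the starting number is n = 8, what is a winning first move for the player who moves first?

Positions with no move are L. A position that does have a move is losing for the player to move precisely when every available move leads to a winning position for the opponent. Fill in the labels:
n=0: no move → L
n=1: reaches L-position 0 → W
n=2: only reaches 1(W), which is W → L
n=3: reaches L-position 2 → W
n=4: reaches L-position 2 → W
n=5: only reaches 4(W), which is W → L
n=6: reaches L-position 5 → W
n=7: only reaches 6(W), which is W → L
n=8: reaches L-position 7 → W
From 8, the L positions reachable in one move are: 7.

Move to 7.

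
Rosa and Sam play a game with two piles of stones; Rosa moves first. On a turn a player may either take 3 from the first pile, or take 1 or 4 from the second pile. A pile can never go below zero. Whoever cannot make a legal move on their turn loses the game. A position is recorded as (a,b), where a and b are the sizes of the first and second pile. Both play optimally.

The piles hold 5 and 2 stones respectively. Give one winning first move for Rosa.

Move to (2,2).

Work bottom-up. With no move the player to move loses. Otherwise the position is W if at least one move leads to an L position for the opponent, and L if every move leads to a W.
No move ever increases a pile, so every position that can arise here has a ≤ 5 and b ≤ 2; it is enough to label the cells with 0 ≤ a ≤ 5 and 0 ≤ b ≤ 2.
Every move lowers a or b (never raises either), so fill the grid row by row in increasing a, and left to right within a row: each cell's successors are then already labelled.
      b=0  b=1  b=2
a=0:    L    W    L
a=1:    L    W    L
a=2:    L    W    L
a=3:    W    L    W
a=4:    W    L    W
a=5:    W    L    W
Cells with no legal move (terminal, hence L): (0,0), (1,0), (2,0).
The remaining L cells, each justified by listing all of its moves:
(0,2): L (sole option (0,1)(W) is W)
(1,2): L (sole option (1,1)(W) is W)
(2,2): L (sole option (2,1)(W) is W)
(3,1): L (options (0,1)(W), (3,0)(W) are all W)
(4,1): L (options (1,1)(W), (4,0)(W) are all W)
(5,1): L (options (2,1)(W), (5,0)(W) are all W)
Every other cell has at least one move into one of the L cells above, so it is W.
From (5,2), the L positions reachable in one move are: (2,2), (5,1). Any move reaching one of these is winning.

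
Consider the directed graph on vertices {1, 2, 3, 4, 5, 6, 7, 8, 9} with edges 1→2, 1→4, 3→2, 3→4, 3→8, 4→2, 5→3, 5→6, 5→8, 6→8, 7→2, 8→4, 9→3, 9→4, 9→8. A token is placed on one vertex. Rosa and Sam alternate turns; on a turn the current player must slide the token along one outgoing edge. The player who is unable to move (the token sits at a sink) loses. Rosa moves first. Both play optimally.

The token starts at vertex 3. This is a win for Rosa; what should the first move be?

Compute win/loss labels from the base case upward. A position with no move is L. Any other position is W if it can reach an L in one move, else L.
Every edge goes from a vertex to one that appears earlier in the order 2, 4, 8, 3, 7, 1, 6, 9, 5, so processing vertices in that order labels each vertex after all of its successors.
2: no outgoing edge → L
4: reaches L-position 2 → W
8: only reaches 4(W), which is W → L
3: reaches L-position 8 → W
7: reaches L-position 2 → W
1: reaches L-position 2 → W
6: reaches L-position 8 → W
9: reaches L-position 8 → W
5: reaches L-position 8 → W
From 3, the L positions reachable in one move are: 8, 2. Any move reaching one of these is winning.

Move to 8.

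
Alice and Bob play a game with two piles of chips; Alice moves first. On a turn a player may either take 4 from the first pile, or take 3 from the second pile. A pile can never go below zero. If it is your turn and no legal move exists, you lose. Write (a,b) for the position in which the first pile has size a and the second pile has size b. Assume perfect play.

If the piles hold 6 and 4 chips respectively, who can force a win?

Compute win/loss labels from the base case upward. A position with no move is L. Any other position is W if it can reach an L in one move, else L.
No move ever increases a pile, so every position that can arise here has a ≤ 6 and b ≤ 4; it is enough to label the cells with 0 ≤ a ≤ 6 and 0 ≤ b ≤ 4.
Every move lowers a or b (never raises either), so fill the grid row by row in increasing a, and left to right within a row: each cell's successors are then already labelled.
      b=0  b=1  b=2  b=3  b=4
a=0:    L    L    L    W    W
a=1:    L    L    L    W    W
a=2:    L    L    L    W    W
a=3:    L    L    L    W    W
a=4:    W    W    W    L    L
a=5:    W    W    W    L    L
a=6:    W    W    W    L    L
Cells with no legal move (terminal, hence L): (0,0), (0,1), (0,2), (1,0), (1,1), (1,2), (2,0), (2,1), (2,2), (3,0), (3,1), (3,2).
The remaining L cells, each justified by listing all of its moves:
(4,3): →(0,3)(W), (4,0)(W) — all W, so L
(4,4): →(0,4)(W), (4,1)(W) — all W, so L
(5,3): →(1,3)(W), (5,0)(W) — all W, so L
(5,4): →(1,4)(W), (5,1)(W) — all W, so L
(6,3): →(2,3)(W), (6,0)(W) — all W, so L
(6,4): →(2,4)(W), (6,1)(W) — all W, so L
Every other cell has at least one move into one of the L cells above, so it is W.
Every move from (6,4) reaches a W position, so the mover loses.

Bob wins.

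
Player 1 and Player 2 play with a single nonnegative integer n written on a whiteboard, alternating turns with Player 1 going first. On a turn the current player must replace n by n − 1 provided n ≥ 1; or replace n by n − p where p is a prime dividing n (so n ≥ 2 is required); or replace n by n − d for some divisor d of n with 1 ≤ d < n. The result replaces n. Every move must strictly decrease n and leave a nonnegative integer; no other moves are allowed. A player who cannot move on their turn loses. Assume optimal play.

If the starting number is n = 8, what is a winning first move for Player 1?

Move to 4.

Positions with no move are L. A position that does have a move is losing for the player to move precisely when every available move leads to a winning position for the opponent. Fill in the labels:
n=0: no move → L
n=1: →0(L), so W
n=2: →0(L), so W
n=3: →0(L), so W
n=4: →2(W), 3(W) — all W, so L
n=5: →0(L), so W
n=6: →4(L), so W
n=7: →0(L), so W
n=8: →4(L), so W
From 8, the L positions reachable in one move are: 4.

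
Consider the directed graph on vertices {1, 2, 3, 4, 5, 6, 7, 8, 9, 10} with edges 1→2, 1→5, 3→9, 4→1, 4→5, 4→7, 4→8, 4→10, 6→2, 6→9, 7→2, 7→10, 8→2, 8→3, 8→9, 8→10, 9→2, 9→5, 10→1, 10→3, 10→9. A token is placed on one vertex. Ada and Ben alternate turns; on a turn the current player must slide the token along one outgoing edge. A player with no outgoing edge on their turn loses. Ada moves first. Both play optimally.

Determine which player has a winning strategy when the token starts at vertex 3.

Ben wins.

Use the standard recursion: the mover loses at a terminal position; elsewhere, the mover wins exactly when some move hands the opponent an L position.
Every edge goes from a vertex to one that appears earlier in the order 2, 5, 1, 9, 3, 10, 7, 8, 6, 4, so processing vertices in that order labels each vertex after all of its successors.
2: no outgoing edge → L
5: no outgoing edge → L
1: can move to 5, which is L ⇒ W
9: can move to 5, which is L ⇒ W
3: the only move is to 9(W), a W ⇒ L
10: can move to 3, which is L ⇒ W
7: can move to 2, which is L ⇒ W
8: can move to 3, which is L ⇒ W
6: can move to 2, which is L ⇒ W
4: can move to 5, which is L ⇒ W
The starting position 3 is L: whatever Ada does, the opponent receives a W position.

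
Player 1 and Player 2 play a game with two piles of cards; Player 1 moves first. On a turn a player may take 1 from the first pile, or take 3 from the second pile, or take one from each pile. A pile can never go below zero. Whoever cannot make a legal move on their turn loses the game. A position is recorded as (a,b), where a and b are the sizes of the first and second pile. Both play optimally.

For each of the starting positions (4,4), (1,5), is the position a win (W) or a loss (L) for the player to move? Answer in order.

Positions with no move are L. A position that does have a move is losing for the player to move precisely when every available move leads to a winning position for the opponent. Fill in the labels:
No move ever increases a pile, so every position that can arise here has a ≤ 4 and b ≤ 5; it is enough to label the cells with 0 ≤ a ≤ 4 and 0 ≤ b ≤ 5.
Every move lowers a or b (never raises either), so fill the grid row by row in increasing a, and left to right within a row: each cell's successors are then already labelled.
      b=0  b=1  b=2  b=3  b=4  b=5
a=0:    L    L    L    W    W    W
a=1:    W    W    W    W    L    L
a=2:    L    L    L    W    W    W
a=3:    W    W    W    W    L    L
a=4:    L    L    L    W    W    W
Cells with no legal move (terminal, hence L): (0,0), (0,1), (0,2).
The remaining L cells, each justified by listing all of its moves:
(1,4): only reaches (0,4)(W), (1,1)(W), (0,3)(W), all W → L
(1,5): only reaches (0,5)(W), (1,2)(W), (0,4)(W), all W → L
(2,0): only reaches (1,0)(W), which is W → L
(2,1): only reaches (1,1)(W), (1,0)(W), all W → L
(2,2): only reaches (1,2)(W), (1,1)(W), all W → L
(3,4): only reaches (2,4)(W), (3,1)(W), (2,3)(W), all W → L
(3,5): only reaches (2,5)(W), (3,2)(W), (2,4)(W), all W → L
(4,0): only reaches (3,0)(W), which is W → L
(4,1): only reaches (3,1)(W), (3,0)(W), all W → L
(4,2): only reaches (3,2)(W), (3,1)(W), all W → L
Every other cell has at least one move into one of the L cells above, so it is W.
(4,4): the move to (3,4) reaches an L cell, so W
(1,5): one of the L cells justified above, so L

(4,4): W, (1,5): L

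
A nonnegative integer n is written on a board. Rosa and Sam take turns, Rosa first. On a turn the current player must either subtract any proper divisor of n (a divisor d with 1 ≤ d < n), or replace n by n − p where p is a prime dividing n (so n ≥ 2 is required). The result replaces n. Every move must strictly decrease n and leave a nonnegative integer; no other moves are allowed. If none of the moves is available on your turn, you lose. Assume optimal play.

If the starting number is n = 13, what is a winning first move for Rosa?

Label each position W (a win for the player to move) or L (a loss). A position with no legal move is L; any other position is W exactly when some move reaches an L, and L when every move reaches a W.
n=0: no move → L
n=1: no move → L
n=2: reaches L-position 0 → W
n=3: reaches L-position 0 → W
n=4: only reaches 2(W), 3(W), all W → L
n=5: reaches L-position 0 → W
n=6: reaches L-position 4 → W
n=7: reaches L-position 0 → W
n=8: reaches L-position 4 → W
n=9: only reaches 6(W), 8(W), all W → L
n=10: reaches L-position 9 → W
n=11: reaches L-position 0 → W
n=12: reaches L-position 9 → W
n=13: reaches L-position 0 → W
From 13, the L positions reachable in one move are: 0.

Move to 0.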